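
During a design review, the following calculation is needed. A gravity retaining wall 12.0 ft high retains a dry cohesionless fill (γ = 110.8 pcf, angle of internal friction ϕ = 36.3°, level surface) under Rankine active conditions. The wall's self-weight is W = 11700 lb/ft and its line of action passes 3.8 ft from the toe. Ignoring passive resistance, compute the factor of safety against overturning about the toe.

5.44

K_a = tan²(45° − 36.3°/2) = 0.2563.
P_a = ½K_aγH² = 0.5×0.2563×110.8×12.0² = 2044 lb/ft, acting at H/3 = 4.000 ft above the base.
Overturning moment M_o = P_a × H/3 = 2044 × 4.000 = 8178.
Resisting moment M_r = W × 3.8 = 11700 × 3.8 = 44460.
FS_overturning = M_r/M_o = 44460/8178 = 5.437.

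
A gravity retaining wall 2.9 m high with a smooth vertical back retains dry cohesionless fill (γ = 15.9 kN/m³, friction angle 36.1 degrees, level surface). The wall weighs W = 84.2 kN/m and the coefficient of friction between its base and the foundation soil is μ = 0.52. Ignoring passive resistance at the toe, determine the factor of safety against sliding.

K_a = tan²(45° − 36.1°/2) = 0.2585.
P_a = ½K_aγH² = 0.5×0.2585×15.9×2.9² = 17.28 kN/m, acting at H/3 = 0.9667 m above the base.
FS_sliding = μW / P_a = 0.52×84.2 / 17.28 = 2.533.

2.53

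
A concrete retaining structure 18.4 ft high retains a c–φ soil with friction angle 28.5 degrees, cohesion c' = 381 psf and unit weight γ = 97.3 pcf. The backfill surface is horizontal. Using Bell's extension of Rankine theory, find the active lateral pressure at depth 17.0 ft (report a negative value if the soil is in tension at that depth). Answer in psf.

132 psf

K_a = (1 − sin φ)/(1 + sin φ) = 0.3540.
σ_a = K_a γ z − 2c√K_a = 0.3540×97.3×17.0 − 2×381×0.5949 = 132.1 psf.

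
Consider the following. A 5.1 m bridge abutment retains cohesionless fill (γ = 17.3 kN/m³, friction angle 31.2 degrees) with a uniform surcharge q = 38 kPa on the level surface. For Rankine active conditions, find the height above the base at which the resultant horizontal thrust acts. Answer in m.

2.09 m

K_a = 0.3175.
Triangular part P₁ = ½K_aγH² = 71.43 at H/3 = 1.700 m; rectangular part P₂ = K_a q H = 61.53 at H/2 = 2.550 m.
ȳ = (P₁·1.700 + P₂·2.550)/(P₁+P₂) = 2.093 m.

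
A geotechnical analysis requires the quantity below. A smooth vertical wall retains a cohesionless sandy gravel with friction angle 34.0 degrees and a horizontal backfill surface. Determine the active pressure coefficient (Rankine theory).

K_a = tan²(45° − φ/2) = tan²(28.00°) = 0.2827.

0.283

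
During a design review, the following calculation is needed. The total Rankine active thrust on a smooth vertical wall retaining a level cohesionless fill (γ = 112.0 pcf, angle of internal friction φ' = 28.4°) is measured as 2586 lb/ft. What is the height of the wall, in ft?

11.4 ft

K_a = 0.3554. P_a = ½ K_a γ H² ⇒ H = √(2P_a/(K_a γ)).
H = √(2×2586/(0.3554×112.0)) = 11.40 ft.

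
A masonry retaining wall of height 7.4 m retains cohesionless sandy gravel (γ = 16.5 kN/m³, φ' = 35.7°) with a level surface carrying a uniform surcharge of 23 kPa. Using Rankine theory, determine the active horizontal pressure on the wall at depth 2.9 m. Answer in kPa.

K_a = (1 − sin φ)/(1 + sin φ) = 0.2630.
σ_v = γz + q = 16.5 × 2.9 + 23 = 70.85 kPa.
σ_h = K_a σ_v = 0.2630 × 70.85 = 18.63 kPa.

18.6 kPa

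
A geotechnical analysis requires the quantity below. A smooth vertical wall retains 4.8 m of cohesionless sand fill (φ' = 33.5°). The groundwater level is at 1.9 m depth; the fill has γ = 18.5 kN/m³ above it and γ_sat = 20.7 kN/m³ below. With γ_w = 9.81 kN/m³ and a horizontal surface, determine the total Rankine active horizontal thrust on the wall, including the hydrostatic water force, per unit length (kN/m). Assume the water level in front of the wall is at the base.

93.5 kN/m

K_a = tan²(45° − φ/2) = 0.2887.
γ' = 20.7 − 9.81 = 10.89 kN/m³. Depth below WT = 2.9 m.
σ'_h at WT = K_a γ d_w = 10.15 kPa; at base = 10.15 + K_a γ' × 2.9 = 19.27 kPa.
P₁ (0–1.9 m) = ½×10.15×1.9 = 9.641. P₂ (1.9–4.8 m) = ½(10.15+19.27)×2.9 = 42.65.
P_w = ½ γ_w h₂² = 0.5×9.81×2.9² = 41.25. Total = 9.641+42.65+41.25 = 93.54 kN/m.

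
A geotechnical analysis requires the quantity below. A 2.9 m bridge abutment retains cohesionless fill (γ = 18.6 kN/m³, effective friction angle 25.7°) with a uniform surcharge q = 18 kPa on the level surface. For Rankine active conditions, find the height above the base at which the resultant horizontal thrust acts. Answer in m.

1.16 m

K_a = 0.3950.
Triangular part P₁ = ½K_aγH² = 30.90 at H/3 = 0.9667 m; rectangular part P₂ = K_a q H = 20.62 at H/2 = 1.450 m.
ȳ = (P₁·0.9667 + P₂·1.450)/(P₁+P₂) = 1.160 m.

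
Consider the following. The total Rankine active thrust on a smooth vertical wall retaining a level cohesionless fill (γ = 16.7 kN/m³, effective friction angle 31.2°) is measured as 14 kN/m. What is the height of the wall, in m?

2.30 m

K_a = 0.3175. P_a = ½ K_a γ H² ⇒ H = √(2P_a/(K_a γ)).
H = √(2×14/(0.3175×16.7)) = 2.298 m.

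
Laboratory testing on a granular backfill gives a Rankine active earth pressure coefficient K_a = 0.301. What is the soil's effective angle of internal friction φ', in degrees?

K_a = tan²(45° − φ/2) ⇒ 45° − φ/2 = arctan(√0.301) = 28.75°.
φ = 2(45° − 28.75°) = 32.50°.

32.5°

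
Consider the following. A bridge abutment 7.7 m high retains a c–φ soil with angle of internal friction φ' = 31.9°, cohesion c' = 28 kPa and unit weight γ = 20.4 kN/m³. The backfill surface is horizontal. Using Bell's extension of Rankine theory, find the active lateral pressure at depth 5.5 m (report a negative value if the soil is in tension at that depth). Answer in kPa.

K_a = (1 − sin φ)/(1 + sin φ) = 0.3085.
σ_a = K_a γ z − 2c√K_a = 0.3085×20.4×5.5 − 2×28×0.5555 = 3.511 kPa.

3.51 kPa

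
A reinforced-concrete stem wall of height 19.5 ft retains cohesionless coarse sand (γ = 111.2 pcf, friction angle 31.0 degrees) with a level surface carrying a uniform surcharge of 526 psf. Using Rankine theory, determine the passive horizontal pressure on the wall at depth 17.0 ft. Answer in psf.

7550 psf

K_p = (1 + sin φ)/(1 − sin φ) = 3.124.
σ_v = γz + q = 111.2 × 17.0 + 526 = 2416 psf.
σ_h = K_p σ_v = 3.124 × 2416 = 7549 psf.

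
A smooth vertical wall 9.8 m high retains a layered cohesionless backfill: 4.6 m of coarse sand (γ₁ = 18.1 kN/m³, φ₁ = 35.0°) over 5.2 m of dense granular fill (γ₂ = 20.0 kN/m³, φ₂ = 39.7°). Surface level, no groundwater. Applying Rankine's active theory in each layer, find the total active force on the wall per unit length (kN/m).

207 kN/m

K_a1 = tan²(45°−35.0°/2) = 0.2710; K_a2 = tan²(45°−39.7°/2) = 0.2204.
Layer 1: σ at base = K_a1 γ₁ h₁ = 22.56 kPa; P₁ = ½×22.56×4.6 = 51.89.
Layer 2: σ_v at top = γ₁h₁ = 83.26; σ_h top = K_a2×83.26 = 18.35; σ_h base = K_a2×(83.26+20.0×5.2) = 41.28.
P₂ = ½(18.35+41.28)×5.2 = 155.0. Total P_a = 51.89+155.0 = 206.9 kN/m.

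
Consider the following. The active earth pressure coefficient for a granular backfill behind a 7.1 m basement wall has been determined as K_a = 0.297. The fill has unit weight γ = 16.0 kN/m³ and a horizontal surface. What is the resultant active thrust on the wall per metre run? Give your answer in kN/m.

P = ½ K_a γ H² = 0.5 × 0.297 × 16.0 × 7.1² = 119.8 kN/m.

120 kN/m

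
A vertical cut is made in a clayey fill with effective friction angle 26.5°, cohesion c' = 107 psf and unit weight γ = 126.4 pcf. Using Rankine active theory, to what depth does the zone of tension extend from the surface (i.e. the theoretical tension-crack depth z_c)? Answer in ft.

K_a = tan²(45° − 26.5°/2) = 0.3829; √K_a = 0.6188.
The active pressure is zero where K_a γ z = 2c√K_a, so z_c = 2c/(γ√K_a) = 2×107/(126.4×0.6188) = 2.736 ft.

2.74 ft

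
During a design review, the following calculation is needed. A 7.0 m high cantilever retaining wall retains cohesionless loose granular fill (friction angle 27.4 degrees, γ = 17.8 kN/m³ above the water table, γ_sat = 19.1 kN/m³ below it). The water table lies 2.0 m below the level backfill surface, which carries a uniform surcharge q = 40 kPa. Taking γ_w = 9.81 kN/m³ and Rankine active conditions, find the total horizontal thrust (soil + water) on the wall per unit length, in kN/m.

348 kN/m

K_a = tan²(45° − φ/2) = 0.3697.
γ' = 19.1 − 9.81 = 9.290 kN/m³. h₂ = H − d_w = 5.0 m.
σ'_h: at surface K_a·q = 14.79; at WT K_a(q+γd_w) = 27.95; at base K_a(q+γd_w+γ'h₂) = 45.12 kPa.
P₁ = ½(14.79+27.95)×2.0 = 42.73; P₂ = ½(27.95+45.12)×5.0 = 182.7; P_w = ½γ_w h₂² = 122.6.
Total = 42.73+182.7+122.6 = 348.0 kN/m.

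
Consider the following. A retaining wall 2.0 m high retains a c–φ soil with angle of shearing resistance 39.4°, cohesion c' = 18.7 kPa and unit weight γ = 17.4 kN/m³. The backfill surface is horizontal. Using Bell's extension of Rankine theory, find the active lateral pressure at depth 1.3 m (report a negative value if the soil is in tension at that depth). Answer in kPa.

-12.6 kPa

K_a = (1 − sin φ)/(1 + sin φ) = 0.2234.
σ_a = K_a γ z − 2c√K_a = 0.2234×17.4×1.3 − 2×18.7×0.4727 = -12.62 kPa.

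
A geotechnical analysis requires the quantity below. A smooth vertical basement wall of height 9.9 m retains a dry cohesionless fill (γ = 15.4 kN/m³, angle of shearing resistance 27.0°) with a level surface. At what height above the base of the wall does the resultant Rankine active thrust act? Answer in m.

3.30 m

K_a = 0.3755.
The pressure distribution is triangular, so the resultant acts at H/3 above the base = 9.9/3 = 3.300 m.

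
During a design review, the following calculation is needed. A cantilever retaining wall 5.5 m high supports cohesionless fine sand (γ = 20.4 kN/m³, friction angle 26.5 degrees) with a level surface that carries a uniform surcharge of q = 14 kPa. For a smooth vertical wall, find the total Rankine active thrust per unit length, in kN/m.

K_a = tan²(45° − φ/2) = 0.3829.
Soil triangle: ½ K_a γ H² = 0.5×0.3829×20.4×5.5² = 118.2 kN/m.
Surcharge rectangle: K_a q H = 0.3829×14×5.5 = 29.49 kN/m.
Total = 118.2 + 29.49 = 147.6 kN/m.

148 kN/m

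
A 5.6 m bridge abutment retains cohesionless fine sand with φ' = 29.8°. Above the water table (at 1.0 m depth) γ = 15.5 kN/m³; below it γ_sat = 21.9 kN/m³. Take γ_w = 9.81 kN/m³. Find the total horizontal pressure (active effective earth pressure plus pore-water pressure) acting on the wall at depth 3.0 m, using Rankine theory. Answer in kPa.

K_a = (1 − sin φ)/(1 + sin φ) = 0.3360.
γ' = 21.9 − 9.81 = 12.09 kN/m³.
Effective vertical stress at 3.0 m: σ'_v = 15.5×1.0 + 12.09×2.00 = 39.68 kPa.
σ'_h = K_a σ'_v = 0.3360 × 39.68 = 13.33 kPa; u = γ_w × 2.00 = 19.62 kPa.
Total σ_h = 13.33 + 19.62 = 32.95 kPa.

33.0 kPa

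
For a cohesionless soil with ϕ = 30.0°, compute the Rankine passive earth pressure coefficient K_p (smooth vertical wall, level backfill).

3.00

K_p = (1 + sin φ)/(1 − sin φ) = tan²(45° + 30.0°/2) = 3.000.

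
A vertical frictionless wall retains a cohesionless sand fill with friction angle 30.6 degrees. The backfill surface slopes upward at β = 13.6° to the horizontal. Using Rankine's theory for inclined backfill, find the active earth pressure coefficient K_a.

0.355

K_a = cos β · (cos β − √(cos²β − cos²φ)) / (cos β + √(cos²β − cos²φ)).
cos β = 0.9720, cos φ = 0.8607, √(cos²β − cos²φ) = 0.4515.
K_a = 0.9720 × (0.9720 − 0.4515)/(0.9720 + 0.4515) = 0.3554.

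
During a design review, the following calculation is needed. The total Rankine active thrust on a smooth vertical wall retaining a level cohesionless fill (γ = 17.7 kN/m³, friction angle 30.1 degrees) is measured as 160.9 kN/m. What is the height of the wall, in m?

7.40 m

K_a = 0.3320. P_a = ½ K_a γ H² ⇒ H = √(2P_a/(K_a γ)).
H = √(2×160.9/(0.3320×17.7)) = 7.400 m.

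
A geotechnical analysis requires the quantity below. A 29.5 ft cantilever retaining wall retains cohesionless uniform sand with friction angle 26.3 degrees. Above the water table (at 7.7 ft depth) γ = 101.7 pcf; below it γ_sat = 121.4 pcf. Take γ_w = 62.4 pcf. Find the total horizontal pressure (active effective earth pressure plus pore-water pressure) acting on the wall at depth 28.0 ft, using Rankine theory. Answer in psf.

2030 psf

K_a = (1 − sin φ)/(1 + sin φ) = 0.3859.
γ' = 121.4 − 62.4 = 59.00 pcf.
Effective vertical stress at 28.0 ft: σ'_v = 101.7×7.7 + 59.00×20.3 = 1981 psf.
σ'_h = K_a σ'_v = 0.3859 × 1981 = 764.5 psf; u = γ_w × 20.3 = 1267 psf.
Total σ_h = 764.5 + 1267 = 2031 psf.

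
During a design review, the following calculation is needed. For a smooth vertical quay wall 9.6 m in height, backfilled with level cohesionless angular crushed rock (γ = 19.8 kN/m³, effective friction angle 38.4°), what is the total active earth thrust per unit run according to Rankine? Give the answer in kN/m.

K_a = tan²(45° − φ/2) = 0.2337.
P_a = ½ K_a γ H² = 0.5 × 0.2337 × 19.8 × 9.6² = 213.2 kN/m.

213 kN/m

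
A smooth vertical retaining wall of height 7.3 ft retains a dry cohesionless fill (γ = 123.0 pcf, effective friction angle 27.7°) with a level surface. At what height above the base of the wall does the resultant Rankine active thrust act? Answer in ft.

K_a = 0.3653.
The pressure distribution is triangular, so the resultant acts at H/3 above the base = 7.3/3 = 2.433 ft.

2.43 ft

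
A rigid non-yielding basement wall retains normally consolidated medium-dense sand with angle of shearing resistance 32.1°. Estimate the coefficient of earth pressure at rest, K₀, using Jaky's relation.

0.469

K₀ = 1 − sin φ' = 1 − sin 32.1° = 0.4686.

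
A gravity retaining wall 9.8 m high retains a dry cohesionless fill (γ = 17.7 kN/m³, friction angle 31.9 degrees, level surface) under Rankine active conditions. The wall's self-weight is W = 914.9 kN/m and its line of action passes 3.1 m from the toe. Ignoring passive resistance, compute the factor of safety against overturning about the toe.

3.31

K_a = tan²(45° − 31.9°/2) = 0.3085.
P_a = ½K_aγH² = 0.5×0.3085×17.7×9.8² = 262.2 kN/m, acting at H/3 = 3.267 m above the base.
Overturning moment M_o = P_a × H/3 = 262.2 × 3.267 = 856.6.
Resisting moment M_r = W × 3.1 = 914.9 × 3.1 = 2836.
FS_overturning = M_r/M_o = 2836/856.6 = 3.311.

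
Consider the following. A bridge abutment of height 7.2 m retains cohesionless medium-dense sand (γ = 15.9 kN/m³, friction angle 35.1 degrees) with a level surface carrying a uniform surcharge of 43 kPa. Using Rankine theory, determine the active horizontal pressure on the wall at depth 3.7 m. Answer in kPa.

K_a = (1 − sin φ)/(1 + sin φ) = 0.2698.
σ_v = γz + q = 15.9 × 3.7 + 43 = 101.8 kPa.
σ_h = K_a σ_v = 0.2698 × 101.8 = 27.48 kPa.

27.5 kPa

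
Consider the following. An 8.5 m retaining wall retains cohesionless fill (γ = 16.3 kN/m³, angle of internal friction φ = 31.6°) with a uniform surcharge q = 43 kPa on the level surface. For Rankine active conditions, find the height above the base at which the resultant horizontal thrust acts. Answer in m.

K_a = 0.3123.
Triangular part P₁ = ½K_aγH² = 183.9 at H/3 = 2.833 m; rectangular part P₂ = K_a q H = 114.2 at H/2 = 4.250 m.
ȳ = (P₁·2.833 + P₂·4.250)/(P₁+P₂) = 3.376 m.

3.38 m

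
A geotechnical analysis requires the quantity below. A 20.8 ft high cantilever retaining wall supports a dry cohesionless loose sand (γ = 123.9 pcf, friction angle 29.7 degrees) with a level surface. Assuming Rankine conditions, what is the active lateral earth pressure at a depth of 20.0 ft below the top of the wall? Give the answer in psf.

K_a = (1 − sin φ)/(1 + sin φ) = 0.3374.
σ_h = K_a γ z = 0.3374 × 123.9 × 20.0 = 836.0 psf.

836 psf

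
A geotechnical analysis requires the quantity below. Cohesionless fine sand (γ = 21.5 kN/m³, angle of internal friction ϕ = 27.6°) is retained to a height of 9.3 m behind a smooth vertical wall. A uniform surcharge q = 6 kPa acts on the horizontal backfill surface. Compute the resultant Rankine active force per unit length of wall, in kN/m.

K_a = tan²(45° − φ/2) = 0.3668.
Soil triangle: ½ K_a γ H² = 0.5×0.3668×21.5×9.3² = 341.0 kN/m.
Surcharge rectangle: K_a q H = 0.3668×6×9.3 = 20.47 kN/m.
Total = 341.0 + 20.47 = 361.5 kN/m.

361 kN/m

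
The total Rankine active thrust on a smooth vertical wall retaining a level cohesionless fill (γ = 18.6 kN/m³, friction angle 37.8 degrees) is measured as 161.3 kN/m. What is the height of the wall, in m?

8.50 m

K_a = 0.2400. P_a = ½ K_a γ H² ⇒ H = √(2P_a/(K_a γ)).
H = √(2×161.3/(0.2400×18.6)) = 8.501 m.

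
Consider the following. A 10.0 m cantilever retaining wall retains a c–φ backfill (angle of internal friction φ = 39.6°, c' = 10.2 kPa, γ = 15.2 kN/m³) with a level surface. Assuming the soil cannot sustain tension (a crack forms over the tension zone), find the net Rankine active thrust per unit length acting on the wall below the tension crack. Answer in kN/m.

86.0 kN/m

K_a = 0.2214; √K_a = 0.4706.
Tension-crack depth z_c = 2c/(γ√K_a) = 2×10.2/(15.2×0.4706) = 2.852 m.
σ_a at base = K_a γ H − 2c√K_a = 0.2214×15.2×10.0 − 2×10.2×0.4706 = 24.06 kPa.
P_a = ½ × 24.06 × (H − z_c) = 0.5×24.06×7.148 = 85.98 kN/m.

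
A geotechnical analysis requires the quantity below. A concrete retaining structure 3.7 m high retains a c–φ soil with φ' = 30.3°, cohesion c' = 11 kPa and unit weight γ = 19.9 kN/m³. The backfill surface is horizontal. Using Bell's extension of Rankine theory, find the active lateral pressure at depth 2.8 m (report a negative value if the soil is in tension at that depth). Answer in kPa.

K_a = (1 − sin φ)/(1 + sin φ) = 0.3293.
σ_a = K_a γ z − 2c√K_a = 0.3293×19.9×2.8 − 2×11×0.5739 = 5.725 kPa.

5.72 kPa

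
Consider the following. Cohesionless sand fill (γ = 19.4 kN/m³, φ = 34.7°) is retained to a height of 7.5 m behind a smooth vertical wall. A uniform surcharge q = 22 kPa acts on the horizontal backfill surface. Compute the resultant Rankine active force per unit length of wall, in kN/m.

K_a = tan²(45° − φ/2) = 0.2745.
Soil triangle: ½ K_a γ H² = 0.5×0.2745×19.4×7.5² = 149.8 kN/m.
Surcharge rectangle: K_a q H = 0.2745×22×7.5 = 45.29 kN/m.
Total = 149.8 + 45.29 = 195.0 kN/m.

195 kN/m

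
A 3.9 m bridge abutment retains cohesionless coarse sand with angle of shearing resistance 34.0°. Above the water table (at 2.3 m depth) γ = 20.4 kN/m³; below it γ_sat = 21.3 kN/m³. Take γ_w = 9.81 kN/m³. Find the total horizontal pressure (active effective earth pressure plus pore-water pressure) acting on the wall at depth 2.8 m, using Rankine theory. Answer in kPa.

19.8 kPa

K_a = (1 − sin φ)/(1 + sin φ) = 0.2827.
γ' = 21.3 − 9.81 = 11.49 kN/m³.
Effective vertical stress at 2.8 m: σ'_v = 20.4×2.3 + 11.49×0.500 = 52.66 kPa.
σ'_h = K_a σ'_v = 0.2827 × 52.66 = 14.89 kPa; u = γ_w × 0.500 = 4.905 kPa.
Total σ_h = 14.89 + 4.905 = 19.79 kPa.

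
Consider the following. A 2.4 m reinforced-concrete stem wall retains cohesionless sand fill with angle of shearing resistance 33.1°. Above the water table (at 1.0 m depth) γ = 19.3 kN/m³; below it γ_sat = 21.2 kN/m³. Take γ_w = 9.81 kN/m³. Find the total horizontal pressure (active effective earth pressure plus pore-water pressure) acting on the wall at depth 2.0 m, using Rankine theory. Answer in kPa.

18.8 kPa

K_a = (1 − sin φ)/(1 + sin φ) = 0.2936.
γ' = 21.2 − 9.81 = 11.39 kN/m³.
Effective vertical stress at 2.0 m: σ'_v = 19.3×1.0 + 11.39×1.00 = 30.69 kPa.
σ'_h = K_a σ'_v = 0.2936 × 30.69 = 9.010 kPa; u = γ_w × 1.00 = 9.810 kPa.
Total σ_h = 9.010 + 9.810 = 18.82 kPa.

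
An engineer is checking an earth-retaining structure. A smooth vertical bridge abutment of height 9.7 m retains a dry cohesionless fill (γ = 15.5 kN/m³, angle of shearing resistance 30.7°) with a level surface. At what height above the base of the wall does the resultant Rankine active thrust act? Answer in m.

3.23 m

K_a = 0.3240.
The pressure distribution is triangular, so the resultant acts at H/3 above the base = 9.7/3 = 3.233 m.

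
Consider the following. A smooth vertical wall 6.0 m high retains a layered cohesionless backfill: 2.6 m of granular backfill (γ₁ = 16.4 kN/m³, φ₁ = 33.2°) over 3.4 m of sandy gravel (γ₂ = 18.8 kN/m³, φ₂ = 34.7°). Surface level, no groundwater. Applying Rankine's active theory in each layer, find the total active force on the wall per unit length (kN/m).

85.8 kN/m

K_a1 = tan²(45°−33.2°/2) = 0.2924; K_a2 = tan²(45°−34.7°/2) = 0.2745.
Layer 1: σ at base = K_a1 γ₁ h₁ = 12.47 kPa; P₁ = ½×12.47×2.6 = 16.21.
Layer 2: σ_v at top = γ₁h₁ = 42.64; σ_h top = K_a2×42.64 = 11.70; σ_h base = K_a2×(42.64+18.8×3.4) = 29.25.
P₂ = ½(11.70+29.25)×3.4 = 69.62. Total P_a = 16.21+69.62 = 85.82 kN/m.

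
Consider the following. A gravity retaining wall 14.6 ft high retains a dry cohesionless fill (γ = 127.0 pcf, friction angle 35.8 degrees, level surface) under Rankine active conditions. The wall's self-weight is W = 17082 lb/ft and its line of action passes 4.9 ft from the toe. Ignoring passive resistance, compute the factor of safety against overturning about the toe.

4.85

K_a = tan²(45° − 35.8°/2) = 0.2619.
P_a = ½K_aγH² = 0.5×0.2619×127.0×14.6² = 3544 lb/ft, acting at H/3 = 4.867 ft above the base.
Overturning moment M_o = P_a × H/3 = 3544 × 4.867 = 17250.
Resisting moment M_r = W × 4.9 = 17082 × 4.9 = 83700.
FS_overturning = M_r/M_o = 83700/17250 = 4.852.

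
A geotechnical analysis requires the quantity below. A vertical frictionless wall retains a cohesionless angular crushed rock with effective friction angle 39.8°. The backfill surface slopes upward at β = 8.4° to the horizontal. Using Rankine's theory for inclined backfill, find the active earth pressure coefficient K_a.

K_a = cos β · (cos β − √(cos²β − cos²φ)) / (cos β + √(cos²β − cos²φ)).
cos β = 0.9893, cos φ = 0.7683, √(cos²β − cos²φ) = 0.6232.
K_a = 0.9893 × (0.9893 − 0.6232)/(0.9893 + 0.6232) = 0.2246.

0.225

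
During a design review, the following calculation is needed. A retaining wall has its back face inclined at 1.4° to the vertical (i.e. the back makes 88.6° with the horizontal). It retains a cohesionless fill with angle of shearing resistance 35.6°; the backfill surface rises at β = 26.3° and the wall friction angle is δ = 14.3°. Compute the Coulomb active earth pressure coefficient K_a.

0.375

K_a = sin²(α+φ) / [sin²α · sin(α−δ) · (1 + √{sin(φ+δ)sin(φ−β) / (sin(α−δ)sin(α+β))})²].
With α = 88.6°, φ = 35.6°, δ = 14.3°, β = 26.3°: K_a = 0.3754.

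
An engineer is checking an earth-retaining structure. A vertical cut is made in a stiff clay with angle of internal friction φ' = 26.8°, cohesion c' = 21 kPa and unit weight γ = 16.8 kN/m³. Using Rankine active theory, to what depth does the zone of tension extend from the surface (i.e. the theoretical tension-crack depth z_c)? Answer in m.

K_a = tan²(45° − 26.8°/2) = 0.3785; √K_a = 0.6152.
The active pressure is zero where K_a γ z = 2c√K_a, so z_c = 2c/(γ√K_a) = 2×21/(16.8×0.6152) = 4.064 m.

4.06 m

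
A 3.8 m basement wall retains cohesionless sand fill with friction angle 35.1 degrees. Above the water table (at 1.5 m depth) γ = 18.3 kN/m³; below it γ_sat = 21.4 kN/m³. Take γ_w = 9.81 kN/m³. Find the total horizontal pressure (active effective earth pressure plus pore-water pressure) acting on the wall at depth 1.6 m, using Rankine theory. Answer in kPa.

K_a = (1 − sin φ)/(1 + sin φ) = 0.2698.
γ' = 21.4 − 9.81 = 11.59 kN/m³.
Effective vertical stress at 1.6 m: σ'_v = 18.3×1.5 + 11.59×0.100 = 28.61 kPa.
σ'_h = K_a σ'_v = 0.2698 × 28.61 = 7.720 kPa; u = γ_w × 0.100 = 0.9810 kPa.
Total σ_h = 7.720 + 0.9810 = 8.701 kPa.

8.70 kPa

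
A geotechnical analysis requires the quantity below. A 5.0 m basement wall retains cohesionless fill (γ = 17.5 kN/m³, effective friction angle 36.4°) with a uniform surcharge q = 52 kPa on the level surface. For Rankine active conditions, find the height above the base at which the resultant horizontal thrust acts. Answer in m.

2.12 m

K_a = 0.2552.
Triangular part P₁ = ½K_aγH² = 55.82 at H/3 = 1.667 m; rectangular part P₂ = K_a q H = 66.34 at H/2 = 2.500 m.
ȳ = (P₁·1.667 + P₂·2.500)/(P₁+P₂) = 2.119 m.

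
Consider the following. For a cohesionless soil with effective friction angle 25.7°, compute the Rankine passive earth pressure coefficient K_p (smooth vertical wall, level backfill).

K_p = (1 + sin φ)/(1 − sin φ) = tan²(45° + 25.7°/2) = 2.531.

2.53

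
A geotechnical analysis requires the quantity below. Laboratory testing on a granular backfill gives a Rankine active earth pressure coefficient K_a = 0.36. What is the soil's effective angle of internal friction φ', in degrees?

K_a = tan²(45° − φ/2) ⇒ 45° − φ/2 = arctan(√0.36) = 30.96°.
φ = 2(45° − 30.96°) = 28.07°.

28.1°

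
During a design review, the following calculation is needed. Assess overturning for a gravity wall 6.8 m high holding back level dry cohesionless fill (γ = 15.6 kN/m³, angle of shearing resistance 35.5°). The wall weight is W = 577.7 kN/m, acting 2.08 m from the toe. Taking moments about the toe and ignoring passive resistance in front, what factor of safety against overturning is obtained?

5.54

K_a = tan²(45° − 35.5°/2) = 0.2653.
P_a = ½K_aγH² = 0.5×0.2653×15.6×6.8² = 95.67 kN/m, acting at H/3 = 2.267 m above the base.
Overturning moment M_o = P_a × H/3 = 95.67 × 2.267 = 216.9.
Resisting moment M_r = W × 2.08 = 577.7 × 2.08 = 1202.
FS_overturning = M_r/M_o = 1202/216.9 = 5.541.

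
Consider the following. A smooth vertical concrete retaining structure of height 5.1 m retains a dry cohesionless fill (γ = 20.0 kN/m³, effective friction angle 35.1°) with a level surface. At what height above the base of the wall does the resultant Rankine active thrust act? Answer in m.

K_a = 0.2698.
The pressure distribution is triangular, so the resultant acts at H/3 above the base = 5.1/3 = 1.700 m.

1.70 m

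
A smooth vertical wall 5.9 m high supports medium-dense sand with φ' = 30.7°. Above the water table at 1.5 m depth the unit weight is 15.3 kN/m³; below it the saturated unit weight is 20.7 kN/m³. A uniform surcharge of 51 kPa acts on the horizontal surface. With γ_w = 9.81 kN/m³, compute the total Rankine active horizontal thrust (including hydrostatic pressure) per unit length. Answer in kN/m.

K_a = tan²(45° − φ/2) = 0.3240.
γ' = 20.7 − 9.81 = 10.89 kN/m³. h₂ = H − d_w = 4.4 m.
σ'_h: at surface K_a·q = 16.53; at WT K_a(q+γd_w) = 23.96; at base K_a(q+γd_w+γ'h₂) = 39.49 kPa.
P₁ = ½(16.53+23.96)×1.5 = 30.37; P₂ = ½(23.96+39.49)×4.4 = 139.6; P_w = ½γ_w h₂² = 94.96.
Total = 30.37+139.6+94.96 = 264.9 kN/m.

265 kN/m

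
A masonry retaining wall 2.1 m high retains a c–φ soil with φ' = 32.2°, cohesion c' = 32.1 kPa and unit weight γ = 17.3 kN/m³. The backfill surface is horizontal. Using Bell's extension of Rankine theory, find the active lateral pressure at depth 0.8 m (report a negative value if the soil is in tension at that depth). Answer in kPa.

-31.2 kPa

K_a = (1 − sin φ)/(1 + sin φ) = 0.3047.
σ_a = K_a γ z − 2c√K_a = 0.3047×17.3×0.8 − 2×32.1×0.5520 = -31.22 kPa.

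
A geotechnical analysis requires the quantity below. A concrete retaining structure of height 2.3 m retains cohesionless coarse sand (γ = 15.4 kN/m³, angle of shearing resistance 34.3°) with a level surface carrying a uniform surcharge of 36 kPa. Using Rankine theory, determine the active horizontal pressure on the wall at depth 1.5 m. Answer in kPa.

16.5 kPa

K_a = (1 − sin φ)/(1 + sin φ) = 0.2792.
σ_v = γz + q = 15.4 × 1.5 + 36 = 59.10 kPa.
σ_h = K_a σ_v = 0.2792 × 59.10 = 16.50 kPa.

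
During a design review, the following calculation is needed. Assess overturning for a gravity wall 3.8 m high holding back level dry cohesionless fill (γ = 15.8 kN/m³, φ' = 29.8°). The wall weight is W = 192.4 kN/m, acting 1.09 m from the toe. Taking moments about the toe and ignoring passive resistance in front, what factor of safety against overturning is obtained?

4.32

K_a = tan²(45° − 29.8°/2) = 0.3360.
P_a = ½K_aγH² = 0.5×0.3360×15.8×3.8² = 38.33 kN/m, acting at H/3 = 1.267 m above the base.
Overturning moment M_o = P_a × H/3 = 38.33 × 1.267 = 48.55.
Resisting moment M_r = W × 1.09 = 192.4 × 1.09 = 209.7.
FS_overturning = M_r/M_o = 209.7/48.55 = 4.319.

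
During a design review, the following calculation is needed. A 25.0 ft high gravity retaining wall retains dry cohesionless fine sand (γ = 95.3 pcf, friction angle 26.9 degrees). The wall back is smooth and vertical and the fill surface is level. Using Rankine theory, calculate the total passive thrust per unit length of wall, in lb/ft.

79000 lb/ft

K_p = tan²(45° + φ/2) = 2.653.
P_p = ½ K_p γ H² = 0.5 × 2.653 × 95.3 × 25.0² = 79000 lb/ft.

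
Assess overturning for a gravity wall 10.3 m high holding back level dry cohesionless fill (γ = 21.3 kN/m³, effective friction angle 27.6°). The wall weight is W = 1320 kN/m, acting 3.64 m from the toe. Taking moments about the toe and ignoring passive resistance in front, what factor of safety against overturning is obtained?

3.38

K_a = tan²(45° − 27.6°/2) = 0.3668.
P_a = ½K_aγH² = 0.5×0.3668×21.3×10.3² = 414.4 kN/m, acting at H/3 = 3.433 m above the base.
Overturning moment M_o = P_a × H/3 = 414.4 × 3.433 = 1423.
Resisting moment M_r = W × 3.64 = 1320 × 3.64 = 4805.
FS_overturning = M_r/M_o = 4805/1423 = 3.377.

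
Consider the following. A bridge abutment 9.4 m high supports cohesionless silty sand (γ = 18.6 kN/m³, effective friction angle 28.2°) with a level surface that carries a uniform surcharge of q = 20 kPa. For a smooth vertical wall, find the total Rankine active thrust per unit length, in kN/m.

K_a = tan²(45° − φ/2) = 0.3582.
Soil triangle: ½ K_a γ H² = 0.5×0.3582×18.6×9.4² = 294.3 kN/m.
Surcharge rectangle: K_a q H = 0.3582×20×9.4 = 67.34 kN/m.
Total = 294.3 + 67.34 = 361.7 kN/m.

362 kN/m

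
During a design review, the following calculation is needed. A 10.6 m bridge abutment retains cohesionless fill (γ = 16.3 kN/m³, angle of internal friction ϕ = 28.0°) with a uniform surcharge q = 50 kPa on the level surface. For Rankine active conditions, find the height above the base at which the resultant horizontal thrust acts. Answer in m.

K_a = 0.3610.
Triangular part P₁ = ½K_aγH² = 330.6 at H/3 = 3.533 m; rectangular part P₂ = K_a q H = 191.3 at H/2 = 5.300 m.
ȳ = (P₁·3.533 + P₂·5.300)/(P₁+P₂) = 4.181 m.

4.18 m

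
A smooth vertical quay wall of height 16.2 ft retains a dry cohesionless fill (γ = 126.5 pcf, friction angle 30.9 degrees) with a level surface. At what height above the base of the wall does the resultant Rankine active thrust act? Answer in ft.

K_a = 0.3214.
The pressure distribution is triangular, so the resultant acts at H/3 above the base = 16.2/3 = 5.400 ft.

5.40 ft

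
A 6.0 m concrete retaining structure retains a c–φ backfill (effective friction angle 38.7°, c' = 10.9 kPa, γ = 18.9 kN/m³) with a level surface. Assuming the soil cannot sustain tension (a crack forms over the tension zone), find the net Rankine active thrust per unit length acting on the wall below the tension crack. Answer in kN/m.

28.2 kN/m

K_a = 0.2306; √K_a = 0.4802.
Tension-crack depth z_c = 2c/(γ√K_a) = 2×10.9/(18.9×0.4802) = 2.402 m.
σ_a at base = K_a γ H − 2c√K_a = 0.2306×18.9×6.0 − 2×10.9×0.4802 = 15.68 kPa.
P_a = ½ × 15.68 × (H − z_c) = 0.5×15.68×3.598 = 28.21 kN/m.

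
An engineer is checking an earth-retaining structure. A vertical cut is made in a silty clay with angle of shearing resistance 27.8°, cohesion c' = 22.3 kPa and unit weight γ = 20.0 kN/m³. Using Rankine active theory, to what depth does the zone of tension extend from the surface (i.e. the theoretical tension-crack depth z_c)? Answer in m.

3.70 m

K_a = tan²(45° − 27.8°/2) = 0.3639; √K_a = 0.6032.
The active pressure is zero where K_a γ z = 2c√K_a, so z_c = 2c/(γ√K_a) = 2×22.3/(20.0×0.6032) = 3.697 m.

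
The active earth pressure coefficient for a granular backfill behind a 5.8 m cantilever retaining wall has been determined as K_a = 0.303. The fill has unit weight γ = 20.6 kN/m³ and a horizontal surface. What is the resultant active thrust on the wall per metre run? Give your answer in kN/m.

P = ½ K_a γ H² = 0.5 × 0.303 × 20.6 × 5.8² = 105.0 kN/m.

105 kN/m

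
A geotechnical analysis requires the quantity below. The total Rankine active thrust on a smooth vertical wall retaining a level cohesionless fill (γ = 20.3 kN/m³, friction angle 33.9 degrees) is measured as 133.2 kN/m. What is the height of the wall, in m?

6.80 m

K_a = 0.2839. P_a = ½ K_a γ H² ⇒ H = √(2P_a/(K_a γ)).
H = √(2×133.2/(0.2839×20.3)) = 6.799 m.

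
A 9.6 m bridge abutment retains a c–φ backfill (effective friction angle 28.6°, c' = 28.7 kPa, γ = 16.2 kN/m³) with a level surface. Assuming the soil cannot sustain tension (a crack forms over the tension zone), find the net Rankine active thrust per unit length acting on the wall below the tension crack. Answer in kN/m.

37.7 kN/m

K_a = 0.3525; √K_a = 0.5938.
Tension-crack depth z_c = 2c/(γ√K_a) = 2×28.7/(16.2×0.5938) = 5.967 m.
σ_a at base = K_a γ H − 2c√K_a = 0.3525×16.2×9.6 − 2×28.7×0.5938 = 20.75 kPa.
P_a = ½ × 20.75 × (H − z_c) = 0.5×20.75×3.633 = 37.68 kN/m.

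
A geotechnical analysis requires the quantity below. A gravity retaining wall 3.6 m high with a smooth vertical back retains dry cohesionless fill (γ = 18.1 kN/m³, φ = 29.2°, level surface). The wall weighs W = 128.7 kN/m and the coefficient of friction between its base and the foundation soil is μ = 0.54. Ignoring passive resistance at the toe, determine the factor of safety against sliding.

K_a = tan²(45° − 29.2°/2) = 0.3442.
P_a = ½K_aγH² = 0.5×0.3442×18.1×3.6² = 40.37 kN/m, acting at H/3 = 1.200 m above the base.
FS_sliding = μW / P_a = 0.54×128.7 / 40.37 = 1.721.

1.72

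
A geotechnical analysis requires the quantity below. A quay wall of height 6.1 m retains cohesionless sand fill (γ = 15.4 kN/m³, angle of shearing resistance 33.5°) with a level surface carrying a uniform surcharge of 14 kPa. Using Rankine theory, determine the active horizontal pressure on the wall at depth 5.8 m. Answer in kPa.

K_a = (1 − sin φ)/(1 + sin φ) = 0.2887.
σ_v = γz + q = 15.4 × 5.8 + 14 = 103.3 kPa.
σ_h = K_a σ_v = 0.2887 × 103.3 = 29.83 kPa.

29.8 kPa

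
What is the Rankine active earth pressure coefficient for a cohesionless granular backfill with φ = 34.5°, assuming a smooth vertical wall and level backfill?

K_a = (1 − sin φ)/(1 + sin φ) = (1 − sin 34.5°)/(1 + sin 34.5°) = 0.2768.

0.277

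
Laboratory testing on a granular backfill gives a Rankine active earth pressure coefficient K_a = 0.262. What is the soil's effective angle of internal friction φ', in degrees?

K_a = tan²(45° − φ/2) ⇒ 45° − φ/2 = arctan(√0.262) = 27.11°.
φ = 2(45° − 27.11°) = 35.79°.

35.8°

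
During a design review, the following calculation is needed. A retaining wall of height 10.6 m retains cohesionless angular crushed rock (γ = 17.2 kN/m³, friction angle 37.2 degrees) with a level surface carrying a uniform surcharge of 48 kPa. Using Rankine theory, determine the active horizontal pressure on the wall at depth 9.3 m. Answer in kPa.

51.2 kPa

K_a = (1 − sin φ)/(1 + sin φ) = 0.2464.
σ_v = γz + q = 17.2 × 9.3 + 48 = 208.0 kPa.
σ_h = K_a σ_v = 0.2464 × 208.0 = 51.24 kPa.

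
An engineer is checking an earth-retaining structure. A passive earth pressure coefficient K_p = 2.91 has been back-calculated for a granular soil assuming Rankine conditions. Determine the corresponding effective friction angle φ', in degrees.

K_p = (1+sin φ)/(1−sin φ) ⇒ sin φ = (K_p − 1)/(K_p + 1) = 0.4885.
φ = arcsin(0.4885) = 29.24°.

29.2°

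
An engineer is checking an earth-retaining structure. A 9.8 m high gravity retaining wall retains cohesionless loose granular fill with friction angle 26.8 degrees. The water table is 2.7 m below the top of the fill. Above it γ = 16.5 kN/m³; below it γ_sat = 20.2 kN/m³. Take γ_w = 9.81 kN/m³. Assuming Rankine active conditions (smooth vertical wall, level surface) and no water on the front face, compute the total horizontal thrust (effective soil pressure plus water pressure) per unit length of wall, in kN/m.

489 kN/m

K_a = tan²(45° − φ/2) = 0.3785.
γ' = 20.2 − 9.81 = 10.39 kN/m³. Depth below WT = 7.1 m.
σ'_h at WT = K_a γ d_w = 16.86 kPa; at base = 16.86 + K_a γ' × 7.1 = 44.78 kPa.
P₁ (0–2.7 m) = ½×16.86×2.7 = 22.76. P₂ (2.7–9.8 m) = ½(16.86+44.78)×7.1 = 218.8.
P_w = ½ γ_w h₂² = 0.5×9.81×7.1² = 247.3. Total = 22.76+218.8+247.3 = 488.9 kN/m.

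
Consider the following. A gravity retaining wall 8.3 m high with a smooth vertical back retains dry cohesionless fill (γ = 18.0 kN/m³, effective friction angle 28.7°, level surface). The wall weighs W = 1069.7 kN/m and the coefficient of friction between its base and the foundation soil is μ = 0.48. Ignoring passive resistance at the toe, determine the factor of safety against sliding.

K_a = tan²(45° − 28.7°/2) = 0.3511.
P_a = ½K_aγH² = 0.5×0.3511×18.0×8.3² = 217.7 kN/m, acting at H/3 = 2.767 m above the base.
FS_sliding = μW / P_a = 0.48×1069.7 / 217.7 = 2.358.

2.36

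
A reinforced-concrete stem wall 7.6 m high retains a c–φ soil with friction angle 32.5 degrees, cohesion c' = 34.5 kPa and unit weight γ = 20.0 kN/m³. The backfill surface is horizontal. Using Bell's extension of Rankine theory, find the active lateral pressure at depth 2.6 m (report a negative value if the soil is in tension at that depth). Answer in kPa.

K_a = (1 − sin φ)/(1 + sin φ) = 0.3010.
σ_a = K_a γ z − 2c√K_a = 0.3010×20.0×2.6 − 2×34.5×0.5486 = -22.20 kPa.

-22.2 kPa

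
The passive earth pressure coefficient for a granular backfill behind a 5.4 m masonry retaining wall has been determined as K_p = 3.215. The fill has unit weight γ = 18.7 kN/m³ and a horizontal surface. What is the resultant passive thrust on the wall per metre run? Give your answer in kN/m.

877 kN/m

P = ½ K_p γ H² = 0.5 × 3.215 × 18.7 × 5.4² = 876.6 kN/m.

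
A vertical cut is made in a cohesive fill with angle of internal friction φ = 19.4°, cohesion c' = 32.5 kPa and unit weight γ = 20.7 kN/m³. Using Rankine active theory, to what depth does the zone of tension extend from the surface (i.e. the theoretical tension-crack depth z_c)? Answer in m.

4.43 m

K_a = tan²(45° − 19.4°/2) = 0.5013; √K_a = 0.7080.
The active pressure is zero where K_a γ z = 2c√K_a, so z_c = 2c/(γ√K_a) = 2×32.5/(20.7×0.7080) = 4.435 m.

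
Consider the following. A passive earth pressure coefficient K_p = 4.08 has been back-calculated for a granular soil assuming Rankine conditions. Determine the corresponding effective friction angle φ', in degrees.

K_p = (1+sin φ)/(1−sin φ) ⇒ sin φ = (K_p − 1)/(K_p + 1) = 0.6063.
φ = arcsin(0.6063) = 37.32°.

37.3°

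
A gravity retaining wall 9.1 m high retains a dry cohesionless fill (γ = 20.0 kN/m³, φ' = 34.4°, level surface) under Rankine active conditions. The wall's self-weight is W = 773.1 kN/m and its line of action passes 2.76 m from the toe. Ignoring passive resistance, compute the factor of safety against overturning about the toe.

K_a = tan²(45° − 34.4°/2) = 0.2780.
P_a = ½K_aγH² = 0.5×0.2780×20.0×9.1² = 230.2 kN/m, acting at H/3 = 3.033 m above the base.
Overturning moment M_o = P_a × H/3 = 230.2 × 3.033 = 698.3.
Resisting moment M_r = W × 2.76 = 773.1 × 2.76 = 2134.
FS_overturning = M_r/M_o = 2134/698.3 = 3.056.

3.06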